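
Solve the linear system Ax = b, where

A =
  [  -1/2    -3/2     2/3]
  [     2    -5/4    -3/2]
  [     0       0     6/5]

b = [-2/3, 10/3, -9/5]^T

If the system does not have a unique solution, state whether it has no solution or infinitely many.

x_1 = 1/3, x_2 = -1/3, x_3 = -3/2

Row-reduce the augmented matrix:
R1 ← R1 / (-1/2).
R2 ← R2 − 2·R1.
R2 ← R2 / (-29/4).
R1 ← R1 − 3·R2.
R3 ← R3 / (6/5).
R1 ← R1 + 74/87·R3.
R2 ← R2 + 14/87·R3.
Reading off the reduced rows gives x_1 = 1/3, x_2 = -1/3, x_3 = -3/2.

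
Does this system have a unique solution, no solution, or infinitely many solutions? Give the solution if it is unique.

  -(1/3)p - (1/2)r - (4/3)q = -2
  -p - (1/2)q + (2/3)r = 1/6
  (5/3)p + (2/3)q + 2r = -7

p = -3, q = 3, r = -2

Row-reduce the augmented matrix:
R1 ← R1 / (-1/3).
R2 ← R2 + 1·R1.
R3 ← R3 − 5/3·R1.
R2 ← R2 / (7/2).
R1 ← R1 − 4·R2.
R3 ← R3 + 6·R2.
R3 ← R3 / (45/14).
R1 ← R1 + 41/42·R3.
R2 ← R2 − 13/21·R3.
Reading off the reduced rows gives p = -3, q = 3, r = -2.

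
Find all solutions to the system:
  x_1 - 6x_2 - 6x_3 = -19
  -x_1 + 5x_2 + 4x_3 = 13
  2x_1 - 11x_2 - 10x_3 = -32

infinitely many solutions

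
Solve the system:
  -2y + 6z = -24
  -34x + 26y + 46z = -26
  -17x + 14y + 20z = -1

infinitely many solutions

Row-reduce:
Swap R1 and R2.
R1 ← R1 / (-34).
R3 ← R3 + 17·R1.
R2 ← R2 / (-2).
R1 ← R1 + 13/17·R2.
R3 ← R3 − 1·R2.
Rank is 2 with 3 unknowns, leaving z free.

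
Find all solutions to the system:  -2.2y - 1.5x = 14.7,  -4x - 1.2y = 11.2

x = -1, y = -6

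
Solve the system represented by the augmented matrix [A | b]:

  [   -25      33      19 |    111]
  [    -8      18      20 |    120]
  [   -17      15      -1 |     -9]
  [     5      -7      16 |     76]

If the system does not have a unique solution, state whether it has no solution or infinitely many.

Row-reduce the augmented matrix:
R1 ← R1 / (-25).
R2 ← R2 + 8·R1.
R3 ← R3 + 17·R1.
R4 ← R4 − 5·R1.
R2 ← R2 / (186/25).
R1 ← R1 + 33/25·R2.
R3 ← R3 + 186/25·R2.
R4 ← R4 + 2/5·R2.
Swap R3 and R4.
R3 ← R3 / (637/31).
R1 ← R1 − 53/31·R3.
R2 ← R2 − 58/31·R3.
R4 reduces to 0 = 0, so the extra equation is consistent.
Reading off the reduced rows gives x_1 = 2, x_2 = 2, x_3 = 5.

x_1 = 2, x_2 = 2, x_3 = 5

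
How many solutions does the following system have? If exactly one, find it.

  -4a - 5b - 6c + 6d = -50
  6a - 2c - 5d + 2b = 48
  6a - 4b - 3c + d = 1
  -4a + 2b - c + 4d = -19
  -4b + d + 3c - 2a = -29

a = 3, b = 4, c = -1, d = -4

Row-reduce the augmented matrix:
R1 ← R1 / (-4).
R2 ← R2 − 6·R1.
R3 ← R3 − 6·R1.
R4 ← R4 + 4·R1.
R5 ← R5 + 2·R1.
R2 ← R2 / (-11/2).
R1 ← R1 − 5/4·R2.
R3 ← R3 + 23/2·R2.
R4 ← R4 − 7·R2.
R5 ← R5 + 3/2·R2.
R3 ← R3 / (11).
R1 ← R1 + 1·R3.
R2 ← R2 − 2·R3.
R4 ← R4 + 9·R3.
R5 ← R5 − 9·R3.
R4 ← R4 / (536/121).
R1 ← R1 + 107/242·R4.
R2 ← R2 + 124/121·R4.
R3 ← R3 − 18/121·R4.
R5 ← R5 + 536/121·R4.
R5 reduces to 0 = 0, so the extra equation is consistent.
Reading off the reduced rows gives a = 3, b = 4, c = -1, d = -4.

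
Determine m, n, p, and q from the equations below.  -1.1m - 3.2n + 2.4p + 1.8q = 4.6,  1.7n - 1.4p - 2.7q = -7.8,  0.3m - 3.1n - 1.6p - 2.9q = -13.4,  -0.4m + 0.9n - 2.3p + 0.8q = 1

m = 0, n = 1, p = 1, q = 3

Row-reduce the augmented matrix:
R1 ← R1 / (-11/10).
R3 ← R3 − 3/10·R1.
R4 ← R4 + 2/5·R1.
R2 ← R2 / (17/10).
R1 ← R1 − 32/11·R2.
R3 ← R3 + 437/110·R2.
R4 ← R4 − 227/110·R2.
R3 ← R3 / (-3943/935).
R1 ← R1 − 40/187·R3.
R2 ← R2 + 14/17·R3.
R4 ← R4 + 551/374·R3.
R4 ← R4 / (255069/39430).
R1 ← R1 − 10022/3943·R4.
R2 ← R2 − 451/3943·R4.
R3 ← R3 − 8152/3943·R4.
Reading off the reduced rows gives m = 0, n = 1, p = 1, q = 3.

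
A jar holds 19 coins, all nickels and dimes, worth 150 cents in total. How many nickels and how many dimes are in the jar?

Let n = nickels, d = dimes.
  n + d = 19
  10d + 5n = 150
From equation 1: n = 19 − d.
Substitute into equation 2 and solve: d = 11.
Then n = 8.

nickels: 8, dimes: 11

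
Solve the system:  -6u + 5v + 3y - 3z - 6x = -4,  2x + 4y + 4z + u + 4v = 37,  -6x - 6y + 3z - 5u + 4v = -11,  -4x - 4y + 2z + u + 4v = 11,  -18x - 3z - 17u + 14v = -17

no solution

Row-reduce:
R1 ← R1 / (-6).
R2 ← R2 − 2·R1.
R3 ← R3 + 6·R1.
R4 ← R4 + 4·R1.
R5 ← R5 + 18·R1.
R2 ← R2 / (5).
R1 ← R1 + 1/2·R2.
R3 ← R3 + 9·R2.
R4 ← R4 + 6·R2.
R5 ← R5 + 9·R2.
R3 ← R3 / (57/5).
R1 ← R1 − 4/5·R3.
R2 ← R2 − 3/5·R3.
R4 ← R4 − 38/5·R3.
R5 ← R5 − 57/5·R3.
R4 ← R4 / (13/3).
R1 ← R1 − 109/114·R4.
R2 ← R2 + 3/19·R4.
R3 ← R3 + 4/57·R4.
Row 5 reduces to 0 = 2, a contradiction. The system is inconsistent.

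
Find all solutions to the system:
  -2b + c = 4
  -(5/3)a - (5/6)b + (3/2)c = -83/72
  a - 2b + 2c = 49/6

Row-reduce the augmented matrix:
Swap R1 and R2.
R1 ← R1 / (-5/3).
R3 ← R3 − 1·R1.
R2 ← R2 / (-2).
R1 ← R1 − 1/2·R2.
R3 ← R3 + 5/2·R2.
R3 ← R3 / (33/20).
R1 ← R1 + 13/20·R3.
R2 ← R2 + 1/2·R3.
Reading off the reduced rows gives a = 8/3, b = -5/4, c = 3/2.

a = 8/3, b = -5/4, c = 3/2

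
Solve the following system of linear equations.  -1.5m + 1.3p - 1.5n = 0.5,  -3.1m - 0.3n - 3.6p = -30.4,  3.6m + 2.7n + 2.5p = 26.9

Row-reduce the augmented matrix:
R1 ← R1 / (-3/2).
R2 ← R2 + 31/10·R1.
R3 ← R3 − 18/5·R1.
R2 ← R2 / (14/5).
R1 ← R1 − 1·R2.
R3 ← R3 + 9/10·R2.
R3 ← R3 / (5039/1400).
R1 ← R1 − 193/140·R3.
R2 ← R2 + 943/420·R3.
Reading off the reduced rows gives m = 4, n = 0, p = 5.

m = 4, n = 0, p = 5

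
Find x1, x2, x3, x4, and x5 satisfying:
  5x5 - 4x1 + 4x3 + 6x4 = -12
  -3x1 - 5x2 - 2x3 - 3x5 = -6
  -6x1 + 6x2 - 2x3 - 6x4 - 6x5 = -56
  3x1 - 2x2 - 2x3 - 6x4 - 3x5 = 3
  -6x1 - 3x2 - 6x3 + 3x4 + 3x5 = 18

x1 = 5, x2 = -1, x3 = -5, x4 = 3, x5 = 2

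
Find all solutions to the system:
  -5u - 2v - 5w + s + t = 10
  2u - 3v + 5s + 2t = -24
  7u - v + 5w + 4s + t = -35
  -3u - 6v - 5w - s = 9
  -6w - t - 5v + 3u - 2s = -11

no solution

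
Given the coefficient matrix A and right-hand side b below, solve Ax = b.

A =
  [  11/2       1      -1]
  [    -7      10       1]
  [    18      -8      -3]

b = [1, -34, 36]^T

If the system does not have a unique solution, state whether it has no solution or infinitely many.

infinitely many solutions

Row-reduce:
R1 ← R1 / (11/2).
R2 ← R2 + 7·R1.
R3 ← R3 − 18·R1.
R2 ← R2 / (124/11).
R1 ← R1 − 2/11·R2.
R3 ← R3 + 124/11·R2.
Rank is 2 with 3 unknowns, leaving x_3 free.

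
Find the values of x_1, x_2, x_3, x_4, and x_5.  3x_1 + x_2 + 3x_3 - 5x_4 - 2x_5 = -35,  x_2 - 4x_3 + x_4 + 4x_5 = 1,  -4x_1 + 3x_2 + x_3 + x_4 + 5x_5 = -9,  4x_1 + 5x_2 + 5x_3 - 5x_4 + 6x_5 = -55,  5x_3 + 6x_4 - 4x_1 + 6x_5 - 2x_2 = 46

x_1 = 0, x_2 = -5, x_3 = 0, x_4 = 6, x_5 = 0

Row-reduce the augmented matrix:
R1 ← R1 / (3).
R3 ← R3 + 4·R1.
R4 ← R4 − 4·R1.
R5 ← R5 + 4·R1.
R1 ← R1 − 1/3·R2.
R3 ← R3 − 13/3·R2.
R4 ← R4 − 11/3·R2.
R5 ← R5 + 2/3·R2.
R3 ← R3 / (67/3).
R1 ← R1 − 7/3·R3.
R2 ← R2 + 4·R3.
R4 ← R4 − 47/3·R3.
R5 ← R5 − 19/3·R3.
R4 ← R4 / (336/67).
R1 ← R1 + 64/67·R4.
R2 ← R2 + 53/67·R4.
R3 ← R3 + 30/67·R4.
R5 ← R5 − 190/67·R4.
R5 ← R5 / (431/56).
R1 ← R1 − 3/7·R5.
R2 ← R2 − 227/112·R5.
R3 ← R3 + 15/56·R5.
R4 ← R4 − 101/112·R5.
Reading off the reduced rows gives x_1 = 0, x_2 = -5, x_3 = 0, x_4 = 6, x_5 = 0.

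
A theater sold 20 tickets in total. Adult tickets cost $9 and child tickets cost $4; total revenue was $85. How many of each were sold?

adult tickets: 1, child tickets: 19

Let a = adult tickets, c = child tickets.
  a + c = 20
  9a + 4c = 85
From equation 1: a = 20 − c.
Substitute into equation 2 and solve: c = 19.
Then a = 1.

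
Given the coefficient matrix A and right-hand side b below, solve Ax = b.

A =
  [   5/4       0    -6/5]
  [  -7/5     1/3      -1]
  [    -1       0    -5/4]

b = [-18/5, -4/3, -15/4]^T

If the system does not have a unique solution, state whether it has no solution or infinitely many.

Row-reduce the augmented matrix:
R1 ← R1 / (5/4).
R2 ← R2 + 7/5·R1.
R3 ← R3 + 1·R1.
R2 ← R2 / (1/3).
R3 ← R3 / (-221/100).
R1 ← R1 + 24/25·R3.
R2 ← R2 + 879/125·R3.
Reading off the reduced rows gives x_1 = 0, x_2 = 5, x_3 = 3.

x_1 = 0, x_2 = 5, x_3 = 3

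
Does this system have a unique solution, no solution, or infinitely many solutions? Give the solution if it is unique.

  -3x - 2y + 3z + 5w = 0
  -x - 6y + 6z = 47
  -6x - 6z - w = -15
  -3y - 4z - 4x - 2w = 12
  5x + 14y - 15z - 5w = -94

Row-reduce the augmented matrix:
R1 ← R1 / (-3).
R2 ← R2 + 1·R1.
R3 ← R3 + 6·R1.
R4 ← R4 + 4·R1.
R5 ← R5 − 5·R1.
R2 ← R2 / (-16/3).
R1 ← R1 − 2/3·R2.
R3 ← R3 − 4·R2.
R4 ← R4 + 1/3·R2.
R5 ← R5 − 32/3·R2.
R3 ← R3 / (-33/4).
R1 ← R1 + 3/8·R3.
R2 ← R2 + 15/16·R3.
R4 ← R4 + 133/16·R3.
R4 ← R4 / (499/132).
R1 ← R1 + 29/22·R4.
R2 ← R2 − 75/44·R4.
R3 ← R3 − 49/33·R4.
R5 reduces to 0 = 0, so the extra equation is consistent.
Reading off the reduced rows gives x = 1, y = -6, z = 2, w = -3.

x = 1, y = -6, z = 2, w = -3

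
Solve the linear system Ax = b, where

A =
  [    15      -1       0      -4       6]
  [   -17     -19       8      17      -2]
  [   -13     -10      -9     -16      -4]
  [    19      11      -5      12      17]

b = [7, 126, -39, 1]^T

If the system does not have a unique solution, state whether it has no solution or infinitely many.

infinitely many solutions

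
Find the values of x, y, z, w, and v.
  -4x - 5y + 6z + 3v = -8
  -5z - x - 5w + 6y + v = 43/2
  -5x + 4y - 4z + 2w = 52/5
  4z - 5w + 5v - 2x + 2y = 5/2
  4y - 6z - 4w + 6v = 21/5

Row-reduce the augmented matrix:
R1 ← R1 / (-4).
R2 ← R2 + 1·R1.
R3 ← R3 + 5·R1.
R4 ← R4 + 2·R1.
R2 ← R2 / (29/4).
R1 ← R1 − 5/4·R2.
R3 ← R3 − 41/4·R2.
R4 ← R4 − 9/2·R2.
R5 ← R5 − 4·R2.
R3 ← R3 / (-67/29).
R1 ← R1 + 11/29·R3.
R2 ← R2 + 26/29·R3.
R4 ← R4 − 146/29·R3.
R5 ← R5 + 70/29·R3.
R4 ← R4 / (1197/67).
R1 ← R1 + 42/67·R4.
R2 ← R2 + 282/67·R4.
R3 ← R3 + 263/67·R4.
R5 ← R5 + 718/67·R4.
R5 ← R5 / (2710/399).
R1 ← R1 + 6/19·R5.
R2 ← R2 − 41/133·R5.
R3 ← R3 − 218/399·R5.
R4 ← R4 + 125/399·R5.
Reading off the reduced rows gives x = -2, y = 1/2, z = -1, w = -14/5, v = -5/2.

x = -2, y = 1/2, z = -1, w = -14/5, v = -5/2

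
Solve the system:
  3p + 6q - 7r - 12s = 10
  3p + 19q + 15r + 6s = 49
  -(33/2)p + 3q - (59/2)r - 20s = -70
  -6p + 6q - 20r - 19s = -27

no solution

Row-reduce:
R1 ← R1 / (3).
R2 ← R2 − 3·R1.
R3 ← R3 + 33/2·R1.
R4 ← R4 + 6·R1.
R2 ← R2 / (13).
R1 ← R1 − 2·R2.
R3 ← R3 − 36·R2.
R4 ← R4 − 18·R2.
R3 ← R3 / (-1676/13).
R1 ← R1 + 223/39·R3.
R2 ← R2 − 22/13·R3.
R4 ← R4 + 838/13·R3.
Row 4 reduces to 0 = 1/2, a contradiction. The system is inconsistent.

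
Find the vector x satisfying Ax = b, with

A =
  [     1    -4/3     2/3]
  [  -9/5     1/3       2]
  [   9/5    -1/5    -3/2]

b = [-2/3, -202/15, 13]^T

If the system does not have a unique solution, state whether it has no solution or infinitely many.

Row-reduce the augmented matrix:
R2 ← R2 + 9/5·R1.
R3 ← R3 − 9/5·R1.
R2 ← R2 / (-31/15).
R1 ← R1 + 4/3·R2.
R3 ← R3 − 11/5·R2.
R3 ← R3 / (219/310).
R1 ← R1 + 130/93·R3.
R2 ← R2 + 48/31·R3.
Reading off the reduced rows gives x_1 = 6, x_2 = 4, x_3 = -2.

x_1 = 6, x_2 = 4, x_3 = -2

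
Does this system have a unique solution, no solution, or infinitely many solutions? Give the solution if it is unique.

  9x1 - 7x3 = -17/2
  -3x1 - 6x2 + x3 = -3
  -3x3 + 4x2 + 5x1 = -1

no solution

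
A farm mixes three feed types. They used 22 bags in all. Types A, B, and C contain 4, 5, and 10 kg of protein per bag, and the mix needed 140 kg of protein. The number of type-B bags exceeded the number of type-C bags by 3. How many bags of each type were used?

type-A bags: 5, type-B bags: 10, type-C bags: 7

Let a = type-A bags, b = type-B bags, c = type-C bags.
  a + b + c = 22
  4a + 5b + 10c = 140
  b - c = 3
Row-reduce the augmented matrix:
R2 ← R2 − 4·R1.
R1 ← R1 − 1·R2.
R3 ← R3 − 1·R2.
R3 ← R3 / (-7).
R1 ← R1 + 5·R3.
R2 ← R2 − 6·R3.
Reading off the reduced rows gives a = 5, b = 10, c = 7.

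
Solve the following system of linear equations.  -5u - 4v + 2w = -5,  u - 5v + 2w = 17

Row-reduce:
R1 ← R1 / (-5).
R2 ← R2 − 1·R1.
R2 ← R2 / (-29/5).
R1 ← R1 − 4/5·R2.
Rank is 2 with 3 unknowns, leaving w free.

infinitely many solutions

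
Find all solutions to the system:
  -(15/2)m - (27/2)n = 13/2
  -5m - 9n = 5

no solution

Row-reduce:
R1 ← R1 / (-15/2).
R2 ← R2 + 5·R1.
Row 2 reduces to 0 = 2/3, a contradiction. The system is inconsistent.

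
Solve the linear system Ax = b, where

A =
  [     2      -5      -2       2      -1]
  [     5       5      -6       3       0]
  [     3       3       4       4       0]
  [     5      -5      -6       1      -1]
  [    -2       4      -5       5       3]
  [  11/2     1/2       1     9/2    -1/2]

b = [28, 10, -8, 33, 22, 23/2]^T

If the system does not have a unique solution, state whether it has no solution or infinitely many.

no solution

Row-reduce:
R1 ← R1 / (2).
R2 ← R2 − 5·R1.
R3 ← R3 − 3·R1.
R4 ← R4 − 5·R1.
R5 ← R5 + 2·R1.
R6 ← R6 − 11/2·R1.
R2 ← R2 / (35/2).
R1 ← R1 + 5/2·R2.
R3 ← R3 − 21/2·R2.
R4 ← R4 − 15/2·R2.
R5 ← R5 + 1·R2.
R6 ← R6 − 57/4·R2.
R3 ← R3 / (38/5).
R1 ← R1 + 8/7·R3.
R2 ← R2 + 2/35·R3.
R4 ← R4 + 4/7·R3.
R5 ← R5 + 247/35·R3.
R6 ← R6 − 256/35·R3.
R4 ← R4 / (-396/133).
R1 ← R1 − 139/133·R4.
R2 ← R2 + 13/133·R4.
R3 ← R3 − 11/38·R4.
R5 ← R5 − 125/14·R4.
R6 ← R6 + 198/133·R4.
R5 ← R5 / (905/264).
R1 ← R1 − 1/132·R5.
R2 ← R2 − 17/132·R5.
R3 ← R3 − 1/24·R5.
R4 ← R4 + 19/132·R5.
Row 6 reduces to 0 = 3, a contradiction. The system is inconsistent.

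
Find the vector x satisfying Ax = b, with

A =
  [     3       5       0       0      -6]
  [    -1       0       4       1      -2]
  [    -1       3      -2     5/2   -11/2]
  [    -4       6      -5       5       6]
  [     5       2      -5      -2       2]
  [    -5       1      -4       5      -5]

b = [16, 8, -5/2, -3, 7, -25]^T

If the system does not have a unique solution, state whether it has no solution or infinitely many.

Row-reduce:
R1 ← R1 / (3).
R2 ← R2 + 1·R1.
R3 ← R3 + 1·R1.
R4 ← R4 + 4·R1.
R5 ← R5 − 5·R1.
R6 ← R6 + 5·R1.
R2 ← R2 / (5/3).
R1 ← R1 − 5/3·R2.
R3 ← R3 − 14/3·R2.
R4 ← R4 − 38/3·R2.
R5 ← R5 + 19/3·R2.
R6 ← R6 − 28/3·R2.
R3 ← R3 / (-66/5).
R1 ← R1 + 4·R3.
R2 ← R2 − 12/5·R3.
R4 ← R4 + 177/5·R3.
R5 ← R5 − 51/5·R3.
R6 ← R6 + 132/5·R3.
R4 ← R4 / (-79/44).
R1 ← R1 + 10/11·R4.
R2 ← R2 − 6/11·R4.
R3 ← R3 − 1/44·R4.
R5 ← R5 − 69/44·R4.
R5 ← R5 / (1248/79).
R1 ← R1 + 2009/237·R5.
R2 ← R2 − 307/79·R5.
R3 ← R3 + 11/237·R5.
R4 ← R4 + 813/79·R5.
Row 6 reduces to 0 = -4, a contradiction. The system is inconsistent.

no solution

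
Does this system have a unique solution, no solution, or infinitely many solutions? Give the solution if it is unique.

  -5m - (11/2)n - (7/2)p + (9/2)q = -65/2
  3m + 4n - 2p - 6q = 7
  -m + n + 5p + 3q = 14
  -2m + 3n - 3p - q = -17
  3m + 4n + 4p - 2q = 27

no solution

Row-reduce:
R1 ← R1 / (-5).
R2 ← R2 − 3·R1.
R3 ← R3 + 1·R1.
R4 ← R4 + 2·R1.
R5 ← R5 − 3·R1.
R2 ← R2 / (7/10).
R1 ← R1 − 11/10·R2.
R3 ← R3 − 21/10·R2.
R4 ← R4 − 26/5·R2.
R5 ← R5 − 7/10·R2.
R3 ← R3 / (18).
R1 ← R1 − 50/7·R3.
R2 ← R2 + 41/7·R3.
R4 ← R4 − 202/7·R3.
R5 ← R5 − 6·R3.
R4 ← R4 / (52/21).
R1 ← R1 + 10/21·R4.
R2 ← R2 + 17/21·R4.
R3 ← R3 − 2/3·R4.
Row 5 reduces to 0 = 2/3, a contradiction. The system is inconsistent.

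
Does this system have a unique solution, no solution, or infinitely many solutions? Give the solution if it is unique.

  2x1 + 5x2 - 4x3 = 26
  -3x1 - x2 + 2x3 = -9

Row-reduce:
R1 ← R1 / (2).
R2 ← R2 + 3·R1.
R2 ← R2 / (13/2).
R1 ← R1 − 5/2·R2.
Rank is 2 with 3 unknowns, leaving x3 free.

infinitely many solutions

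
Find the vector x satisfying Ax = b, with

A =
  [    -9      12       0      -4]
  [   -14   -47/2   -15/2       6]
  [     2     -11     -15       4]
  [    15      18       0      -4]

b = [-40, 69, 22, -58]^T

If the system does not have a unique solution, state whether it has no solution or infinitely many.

infinitely many solutions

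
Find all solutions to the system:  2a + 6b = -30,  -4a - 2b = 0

a = 3, b = -6

Row-reduce the augmented matrix:
R1 ← R1 / (2).
R2 ← R2 + 4·R1.
R2 ← R2 / (10).
R1 ← R1 − 3·R2.
Reading off the reduced rows gives a = 3, b = -6.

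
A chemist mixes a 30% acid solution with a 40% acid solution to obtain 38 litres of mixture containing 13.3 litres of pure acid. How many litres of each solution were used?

Let a = litres of solution A, b = litres of solution B.
  a + b = 38
  (3/10)a + (2/5)b = 133/10
From equation 1: a = 38 − b.
Substitute into equation 2 and solve: b = 19.
Then a = 19.

litres of solution A: 19, litres of solution B: 19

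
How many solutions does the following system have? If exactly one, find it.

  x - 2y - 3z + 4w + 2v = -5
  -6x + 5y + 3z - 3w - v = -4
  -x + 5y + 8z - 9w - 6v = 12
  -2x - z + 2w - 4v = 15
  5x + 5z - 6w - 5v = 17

no solution

Row-reduce:
R2 ← R2 + 6·R1.
R3 ← R3 + 1·R1.
R4 ← R4 + 2·R1.
R5 ← R5 − 5·R1.
R2 ← R2 / (-7).
R1 ← R1 + 2·R2.
R3 ← R3 − 3·R2.
R4 ← R4 + 4·R2.
R5 ← R5 − 10·R2.
R3 ← R3 / (-10/7).
R1 ← R1 − 9/7·R3.
R2 ← R2 − 15/7·R3.
R4 ← R4 − 11/7·R3.
R5 ← R5 + 10/7·R3.
R4 ← R4 / (12/5).
R1 ← R1 − 8/5·R4.
R2 ← R2 − 3·R4.
R3 ← R3 + 14/5·R4.
Row 5 reduces to 0 = 1, a contradiction. The system is inconsistent.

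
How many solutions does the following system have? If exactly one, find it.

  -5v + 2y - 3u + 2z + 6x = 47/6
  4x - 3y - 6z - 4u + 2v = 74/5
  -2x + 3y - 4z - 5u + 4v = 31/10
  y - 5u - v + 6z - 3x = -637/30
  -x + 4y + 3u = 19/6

x = 1, y = 2/3, z = -3, u = 1/2, v = -8/5

Row-reduce the augmented matrix:
R1 ← R1 / (6).
R2 ← R2 − 4·R1.
R3 ← R3 + 2·R1.
R4 ← R4 + 3·R1.
R5 ← R5 + 1·R1.
R2 ← R2 / (-13/3).
R1 ← R1 − 1/3·R2.
R3 ← R3 − 11/3·R2.
R4 ← R4 − 2·R2.
R5 ← R5 − 13/3·R2.
R3 ← R3 / (-124/13).
R1 ← R1 + 3/13·R3.
R2 ← R2 − 22/13·R3.
R4 ← R4 − 47/13·R3.
R5 ← R5 + 7·R3.
R4 ← R4 / (-641/62).
R1 ← R1 + 29/62·R4.
R2 ← R2 + 28/31·R4.
R3 ← R3 − 25/31·R4.
R5 ← R5 − 381/62·R4.
R5 ← R5 / (257/641).
R1 ← R1 + 845/1282·R5.
R2 ← R2 + 195/1282·R5.
R3 ← R3 + 1529/2564·R5.
R4 ← R4 + 193/1282·R5.
Reading off the reduced rows gives x = 1, y = 2/3, z = -3, u = 1/2, v = -8/5.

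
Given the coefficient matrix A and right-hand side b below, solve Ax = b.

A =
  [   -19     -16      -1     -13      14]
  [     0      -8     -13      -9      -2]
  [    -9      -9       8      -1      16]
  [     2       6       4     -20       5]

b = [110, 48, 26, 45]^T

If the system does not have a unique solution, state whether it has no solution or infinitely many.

infinitely many solutions

Row-reduce:
R1 ← R1 / (-19).
R3 ← R3 + 9·R1.
R4 ← R4 − 2·R1.
R2 ← R2 / (-8).
R1 ← R1 − 16/19·R2.
R3 ← R3 + 27/19·R2.
R4 ← R4 − 82/19·R2.
R3 ← R3 / (1639/152).
R1 ← R1 + 25/19·R3.
R2 ← R2 − 13/8·R3.
R4 ← R4 + 237/76·R3.
R4 ← R4 / (-39778/1639).
R1 ← R1 − 920/1639·R4.
R2 ← R2 − 175/1639·R4.
R3 ← R3 − 1027/1639·R4.
Rank is 4 with 5 unknowns, leaving x_5 free.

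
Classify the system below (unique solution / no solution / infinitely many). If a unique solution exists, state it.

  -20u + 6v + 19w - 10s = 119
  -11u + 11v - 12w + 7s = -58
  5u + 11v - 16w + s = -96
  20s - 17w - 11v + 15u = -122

u = -4, v = -5, w = 1, s = -5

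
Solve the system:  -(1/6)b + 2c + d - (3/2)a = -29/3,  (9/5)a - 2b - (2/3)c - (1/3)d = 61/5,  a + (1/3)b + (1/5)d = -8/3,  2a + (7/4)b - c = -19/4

Row-reduce the augmented matrix:
R1 ← R1 / (-3/2).
R2 ← R2 − 9/5·R1.
R3 ← R3 − 1·R1.
R4 ← R4 − 2·R1.
R2 ← R2 / (-11/5).
R1 ← R1 − 1/9·R2.
R3 ← R3 − 2/9·R2.
R4 ← R4 − 55/36·R2.
R3 ← R3 / (448/297).
R1 ← R1 + 370/297·R3.
R2 ← R2 + 26/33·R3.
R4 ← R4 − 155/54·R3.
R4 ← R4 / (107/896).
R1 ← R1 − 37/224·R4.
R2 ← R2 − 117/1120·R4.
R3 ← R3 − 1417/2240·R4.
Reading off the reduced rows gives a = -1, b = -5, c = -6, d = 0.

a = -1, b = -5, c = -6, d = 0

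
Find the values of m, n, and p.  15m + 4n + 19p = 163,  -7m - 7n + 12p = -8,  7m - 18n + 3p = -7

Row-reduce the augmented matrix:
R1 ← R1 / (15).
R2 ← R2 + 7·R1.
R3 ← R3 − 7·R1.
R2 ← R2 / (-77/15).
R1 ← R1 − 4/15·R2.
R3 ← R3 + 298/15·R2.
R3 ← R3 / (-6670/77).
R1 ← R1 − 181/77·R3.
R2 ← R2 + 313/77·R3.
Reading off the reduced rows gives m = 5, n = 3, p = 4.

m = 5, n = 3, p = 4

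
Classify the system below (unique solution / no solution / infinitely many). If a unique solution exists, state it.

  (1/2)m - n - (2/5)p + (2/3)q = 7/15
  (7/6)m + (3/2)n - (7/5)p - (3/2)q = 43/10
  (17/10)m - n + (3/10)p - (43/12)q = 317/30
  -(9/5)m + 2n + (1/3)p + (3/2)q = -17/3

no solution

Row-reduce:
R1 ← R1 / (1/2).
R2 ← R2 − 7/6·R1.
R3 ← R3 − 17/10·R1.
R4 ← R4 + 9/5·R1.
R2 ← R2 / (23/6).
R1 ← R1 + 2·R2.
R3 ← R3 − 12/5·R2.
R4 ← R4 + 8/5·R2.
R3 ← R3 / (449/230).
R1 ← R1 + 24/23·R3.
R2 ← R2 + 14/115·R3.
R4 ← R4 + 449/345·R3.
Row 4 reduces to 0 = 2, a contradiction. The system is inconsistent.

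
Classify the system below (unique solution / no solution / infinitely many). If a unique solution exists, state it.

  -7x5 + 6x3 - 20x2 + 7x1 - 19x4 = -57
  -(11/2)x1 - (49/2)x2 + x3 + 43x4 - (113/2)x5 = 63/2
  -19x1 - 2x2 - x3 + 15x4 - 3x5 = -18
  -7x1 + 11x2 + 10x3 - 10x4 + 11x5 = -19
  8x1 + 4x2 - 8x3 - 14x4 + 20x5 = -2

Row-reduce:
R1 ← R1 / (7).
R2 ← R2 + 11/2·R1.
R3 ← R3 + 19·R1.
R4 ← R4 + 7·R1.
R5 ← R5 − 8·R1.
R2 ← R2 / (-563/14).
R1 ← R1 + 20/7·R2.
R3 ← R3 + 394/7·R2.
R4 ← R4 + 9·R2.
R5 ← R5 − 188/7·R2.
R3 ← R3 / (4103/563).
R1 ← R1 − 254/563·R3.
R2 ← R2 + 80/563·R3.
R4 ← R4 − 8288/563·R3.
R5 ← R5 + 6216/563·R3.
R4 ← R4 / (483976/4103).
R1 ← R1 + 51/4103·R4.
R2 ← R2 + 8933/4103·R4.
R3 ← R3 + 42710/4103·R4.
R5 ← R5 + 362982/4103·R4.
Row 5 reduces to 0 = -1/2, a contradiction. The system is inconsistent.

no solution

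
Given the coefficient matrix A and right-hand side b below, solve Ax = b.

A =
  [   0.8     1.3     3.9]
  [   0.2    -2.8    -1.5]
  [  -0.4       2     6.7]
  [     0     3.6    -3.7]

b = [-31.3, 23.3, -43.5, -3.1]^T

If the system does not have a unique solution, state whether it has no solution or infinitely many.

Row-reduce the augmented matrix:
R1 ← R1 / (4/5).
R2 ← R2 − 1/5·R1.
R3 ← R3 + 2/5·R1.
R2 ← R2 / (-25/8).
R1 ← R1 − 13/8·R2.
R3 ← R3 − 53/20·R2.
R4 ← R4 − 18/5·R2.
R3 ← R3 / (8189/1250).
R1 ← R1 − 897/250·R3.
R2 ← R2 − 99/125·R3.
R4 ← R4 + 8189/1250·R3.
R4 reduces to 0 = 0, so the extra equation is consistent.
Reading off the reduced rows gives x_1 = -5, x_2 = -6, x_3 = -5.

x_1 = -5, x_2 = -6, x_3 = -5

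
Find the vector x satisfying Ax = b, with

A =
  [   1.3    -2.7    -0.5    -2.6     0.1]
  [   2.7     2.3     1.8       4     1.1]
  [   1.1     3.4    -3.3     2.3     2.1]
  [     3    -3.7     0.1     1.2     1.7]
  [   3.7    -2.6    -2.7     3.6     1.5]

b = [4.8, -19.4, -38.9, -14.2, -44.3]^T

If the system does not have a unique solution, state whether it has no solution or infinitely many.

Row-reduce the augmented matrix:
R1 ← R1 / (13/10).
R2 ← R2 − 27/10·R1.
R3 ← R3 − 11/10·R1.
R4 ← R4 − 3·R1.
R5 ← R5 − 37/10·R1.
R2 ← R2 / (514/65).
R1 ← R1 + 27/13·R2.
R3 ← R3 − 739/130·R2.
R4 ← R4 − 329/130·R2.
R5 ← R5 − 661/130·R2.
R3 ← R3 / (-50551/10280).
R1 ← R1 − 371/1028·R3.
R2 ← R2 − 369/1028·R3.
R4 ← R4 − 3551/10280·R3.
R5 ← R5 + 31889/10280·R3.
R4 ← R4 / (2038753/505510).
R1 ← R1 − 15327/50551·R4.
R2 ← R2 − 51761/50551·R4.
R3 ← R3 − 23206/50551·R4.
R5 ← R5 − 645017/101102·R4.
R5 ← R5 / (-9175081/4077506).
R1 ← R1 − 4916/15563·R5.
R2 ← R2 + 228107/2038753·R5.
R3 ← R3 + 866706/2038753·R5.
R4 ← R4 − 647139/2038753·R5.
Reading off the reduced rows gives x_1 = -4, x_2 = -1, x_3 = 6, x_4 = -4, x_5 = -1.

x_1 = -4, x_2 = -1, x_3 = 6, x_4 = -4, x_5 = -1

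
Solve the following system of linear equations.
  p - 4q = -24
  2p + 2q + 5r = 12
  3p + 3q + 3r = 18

p = 0, q = 6, r = 0

Row-reduce the augmented matrix:
R2 ← R2 − 2·R1.
R3 ← R3 − 3·R1.
R2 ← R2 / (10).
R1 ← R1 + 4·R2.
R3 ← R3 − 15·R2.
R3 ← R3 / (-9/2).
R1 ← R1 − 2·R3.
R2 ← R2 − 1/2·R3.
Reading off the reduced rows gives p = 0, q = 6, r = 0.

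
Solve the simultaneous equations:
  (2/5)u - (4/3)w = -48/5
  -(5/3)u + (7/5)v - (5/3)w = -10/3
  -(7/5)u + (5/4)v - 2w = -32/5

Row-reduce the augmented matrix:
R1 ← R1 / (2/5).
R2 ← R2 + 5/3·R1.
R3 ← R3 + 7/5·R1.
R2 ← R2 / (7/5).
R3 ← R3 − 5/4·R2.
R3 ← R3 / (-55/252).
R1 ← R1 + 10/3·R3.
R2 ← R2 + 325/63·R3.
Reading off the reduced rows gives u = -4, v = 0, w = 6.

u = -4, v = 0, w = 6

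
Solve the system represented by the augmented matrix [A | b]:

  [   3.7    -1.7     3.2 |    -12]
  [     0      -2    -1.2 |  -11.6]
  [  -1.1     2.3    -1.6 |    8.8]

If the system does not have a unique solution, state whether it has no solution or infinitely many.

x_1 = -4, x_2 = 4, x_3 = 3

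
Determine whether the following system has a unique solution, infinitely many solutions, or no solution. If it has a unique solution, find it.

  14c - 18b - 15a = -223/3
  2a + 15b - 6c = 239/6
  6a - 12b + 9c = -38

a = 2/3, b = 3/2, c = -8/3

Row-reduce the augmented matrix:
R1 ← R1 / (-15).
R2 ← R2 − 2·R1.
R3 ← R3 − 6·R1.
R2 ← R2 / (63/5).
R1 ← R1 − 6/5·R2.
R3 ← R3 + 96/5·R2.
R3 ← R3 / (523/63).
R1 ← R1 + 34/63·R3.
R2 ← R2 + 62/189·R3.
Reading off the reduced rows gives a = 2/3, b = 3/2, c = -8/3.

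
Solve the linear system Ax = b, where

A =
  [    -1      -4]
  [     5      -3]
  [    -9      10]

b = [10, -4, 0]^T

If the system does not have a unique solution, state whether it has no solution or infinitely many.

Row-reduce:
R1 ← R1 / (-1).
R2 ← R2 − 5·R1.
R3 ← R3 + 9·R1.
R2 ← R2 / (-23).
R1 ← R1 − 4·R2.
R3 ← R3 − 46·R2.
Row 3 reduces to 0 = 2, a contradiction. The system is inconsistent.

no solution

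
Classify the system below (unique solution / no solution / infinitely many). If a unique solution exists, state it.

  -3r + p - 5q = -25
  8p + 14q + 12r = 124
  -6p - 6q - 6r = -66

Row-reduce:
R2 ← R2 − 8·R1.
R3 ← R3 + 6·R1.
R2 ← R2 / (54).
R1 ← R1 + 5·R2.
R3 ← R3 + 36·R2.
Rank is 2 with 3 unknowns, leaving r free.

infinitely many solutions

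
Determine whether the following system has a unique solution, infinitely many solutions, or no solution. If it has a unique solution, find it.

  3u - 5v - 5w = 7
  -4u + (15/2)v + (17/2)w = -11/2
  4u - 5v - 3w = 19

no solution

Row-reduce:
R1 ← R1 / (3).
R2 ← R2 + 4·R1.
R3 ← R3 − 4·R1.
R2 ← R2 / (5/6).
R1 ← R1 + 5/3·R2.
R3 ← R3 − 5/3·R2.
Row 3 reduces to 0 = 2, a contradiction. The system is inconsistent.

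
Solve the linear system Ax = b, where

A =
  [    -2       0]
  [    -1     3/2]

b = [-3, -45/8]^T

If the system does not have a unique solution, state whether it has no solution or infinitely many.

x_1 = 3/2, x_2 = -11/4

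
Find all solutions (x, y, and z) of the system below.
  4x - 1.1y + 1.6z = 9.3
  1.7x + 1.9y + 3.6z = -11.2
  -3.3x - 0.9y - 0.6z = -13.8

Row-reduce the augmented matrix:
R1 ← R1 / (4).
R2 ← R2 − 17/10·R1.
R3 ← R3 + 33/10·R1.
R2 ← R2 / (947/400).
R1 ← R1 + 11/40·R2.
R3 ← R3 + 723/400·R2.
R3 ← R3 / (2793/947).
R1 ← R1 − 700/947·R3.
R2 ← R2 − 1168/947·R3.
Reading off the reduced rows gives x = 5, y = 1, z = -6.

x = 5, y = 1, z = -6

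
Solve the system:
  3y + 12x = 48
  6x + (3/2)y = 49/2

Row-reduce:
R1 ← R1 / (12).
R2 ← R2 − 6·R1.
Row 2 reduces to 0 = 1/2, a contradiction. The system is inconsistent.

no solution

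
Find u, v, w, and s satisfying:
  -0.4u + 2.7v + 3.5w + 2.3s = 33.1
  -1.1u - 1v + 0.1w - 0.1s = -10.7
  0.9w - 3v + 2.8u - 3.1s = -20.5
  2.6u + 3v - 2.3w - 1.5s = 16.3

Row-reduce the augmented matrix:
R1 ← R1 / (-2/5).
R2 ← R2 + 11/10·R1.
R3 ← R3 − 14/5·R1.
R4 ← R4 − 13/5·R1.
R2 ← R2 / (-337/40).
R1 ← R1 + 27/4·R2.
R3 ← R3 − 159/10·R2.
R4 ← R4 − 411/20·R2.
R3 ← R3 / (25019/3370).
R1 ← R1 + 377/337·R3.
R2 ← R2 − 381/337·R3.
R4 ← R4 + 9379/3370·R3.
R4 ← R4 / (-47382/25019).
R1 ← R1 + 11774/25019·R4.
R2 ← R2 − 124/197·R4.
R3 ← R3 − 2947/25019·R4.
Reading off the reduced rows gives u = 4, v = 6, w = 2, s = 5.

u = 4, v = 6, w = 2, s = 5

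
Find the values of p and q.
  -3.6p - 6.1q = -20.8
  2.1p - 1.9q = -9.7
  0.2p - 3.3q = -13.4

p = -1, q = 4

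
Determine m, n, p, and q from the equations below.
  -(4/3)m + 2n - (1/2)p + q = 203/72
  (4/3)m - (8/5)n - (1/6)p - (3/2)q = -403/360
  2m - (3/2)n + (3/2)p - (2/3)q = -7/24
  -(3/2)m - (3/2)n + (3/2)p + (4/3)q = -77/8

m = 8/3, n = 3, p = -3/4, q = 0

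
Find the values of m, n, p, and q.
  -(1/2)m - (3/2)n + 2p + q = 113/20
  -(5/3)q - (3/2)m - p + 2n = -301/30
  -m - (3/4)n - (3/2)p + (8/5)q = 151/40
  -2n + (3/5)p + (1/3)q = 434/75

m = 1, n = -5/2, p = 1/5, q = 2

Row-reduce the augmented matrix:
R1 ← R1 / (-1/2).
R2 ← R2 + 3/2·R1.
R3 ← R3 + 1·R1.
R2 ← R2 / (13/2).
R1 ← R1 − 3·R2.
R3 ← R3 − 9/4·R2.
R4 ← R4 + 2·R2.
R3 ← R3 / (-40/13).
R1 ← R1 + 10/13·R3.
R2 ← R2 + 14/13·R3.
R4 ← R4 + 101/65·R3.
R4 ← R4 / (-5149/3000).
R1 ← R1 + 3/20·R4.
R2 ← R2 + 343/300·R4.
R3 ← R3 + 79/200·R4.
Reading off the reduced rows gives m = 1, n = -5/2, p = 1/5, q = 2.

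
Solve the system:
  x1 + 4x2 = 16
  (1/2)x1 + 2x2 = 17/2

Row-reduce:
R2 ← R2 − 1/2·R1.
Row 2 reduces to 0 = 1/2, a contradiction. The system is inconsistent.

no solution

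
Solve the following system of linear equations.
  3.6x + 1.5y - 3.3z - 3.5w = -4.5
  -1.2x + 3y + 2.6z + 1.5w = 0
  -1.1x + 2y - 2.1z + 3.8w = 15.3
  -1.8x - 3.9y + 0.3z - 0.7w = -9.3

x = 5, y = -1, z = 0, w = 6

Row-reduce the augmented matrix:
R1 ← R1 / (18/5).
R2 ← R2 + 6/5·R1.
R3 ← R3 + 11/10·R1.
R4 ← R4 + 9/5·R1.
R2 ← R2 / (7/2).
R1 ← R1 − 5/12·R2.
R3 ← R3 − 59/24·R2.
R4 ← R4 + 63/20·R2.
R3 ← R3 / (-437/105).
R1 ← R1 + 23/21·R3.
R2 ← R2 − 3/7·R3.
R4 ← R4 / (-43/20).
R1 ← R1 + 761/456·R4.
R2 ← R2 − 3695/10488·R4.
R3 ← R3 + 2097/3496·R4.
Reading off the reduced rows gives x = 5, y = -1, z = 0, w = 6.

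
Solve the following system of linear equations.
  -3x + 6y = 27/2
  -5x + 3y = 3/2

Row-reduce the augmented matrix:
R1 ← R1 / (-3).
R2 ← R2 + 5·R1.
R2 ← R2 / (-7).
R1 ← R1 + 2·R2.
Reading off the reduced rows gives x = 3/2, y = 3.

x = 3/2, y = 3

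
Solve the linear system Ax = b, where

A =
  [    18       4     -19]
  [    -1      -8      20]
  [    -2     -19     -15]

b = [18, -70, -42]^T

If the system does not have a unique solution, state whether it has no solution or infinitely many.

Row-reduce the augmented matrix:
R1 ← R1 / (18).
R2 ← R2 + 1·R1.
R3 ← R3 + 2·R1.
R2 ← R2 / (-70/9).
R1 ← R1 − 2/9·R2.
R3 ← R3 + 167/9·R2.
R3 ← R3 / (-8723/140).
R1 ← R1 + 18/35·R3.
R2 ← R2 + 341/140·R3.
Reading off the reduced rows gives x_1 = -2, x_2 = 4, x_3 = -2.

x_1 = -2, x_2 = 4, x_3 = -2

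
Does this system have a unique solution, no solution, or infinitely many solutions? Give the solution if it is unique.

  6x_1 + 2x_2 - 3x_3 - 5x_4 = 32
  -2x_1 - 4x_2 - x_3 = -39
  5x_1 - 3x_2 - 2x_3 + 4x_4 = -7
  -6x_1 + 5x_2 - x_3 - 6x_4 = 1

x_1 = 5, x_2 = 6, x_3 = 5, x_4 = -1

Row-reduce the augmented matrix:
R1 ← R1 / (6).
R2 ← R2 + 2·R1.
R3 ← R3 − 5·R1.
R4 ← R4 + 6·R1.
R2 ← R2 / (-10/3).
R1 ← R1 − 1/3·R2.
R3 ← R3 + 14/3·R2.
R4 ← R4 − 7·R2.
R3 ← R3 / (33/10).
R1 ← R1 + 7/10·R3.
R2 ← R2 − 3/5·R3.
R4 ← R4 + 41/5·R3.
R4 ← R4 / (255/22).
R1 ← R1 − 27/22·R4.
R2 ← R2 + 31/22·R4.
R3 ← R3 − 35/11·R4.
Reading off the reduced rows gives x_1 = 5, x_2 = 6, x_3 = 5, x_4 = -1.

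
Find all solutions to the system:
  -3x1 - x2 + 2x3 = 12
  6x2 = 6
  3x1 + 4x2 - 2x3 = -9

infinitely many solutions

Row-reduce:
R1 ← R1 / (-3).
R3 ← R3 − 3·R1.
R2 ← R2 / (6).
R1 ← R1 − 1/3·R2.
R3 ← R3 − 3·R2.
Rank is 2 with 3 unknowns, leaving x3 free.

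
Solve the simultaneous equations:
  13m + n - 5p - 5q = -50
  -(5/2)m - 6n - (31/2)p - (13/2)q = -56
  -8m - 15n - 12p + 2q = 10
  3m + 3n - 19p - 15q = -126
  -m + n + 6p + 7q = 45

no solution

Row-reduce:
R1 ← R1 / (13).
R2 ← R2 + 5/2·R1.
R3 ← R3 + 8·R1.
R4 ← R4 − 3·R1.
R5 ← R5 + 1·R1.
R2 ← R2 / (-151/26).
R1 ← R1 − 1/13·R2.
R3 ← R3 + 187/13·R2.
R4 ← R4 − 36/13·R2.
R5 ← R5 − 14/13·R2.
R3 ← R3 / (3880/151).
R1 ← R1 + 91/151·R3.
R2 ← R2 − 428/151·R3.
R4 ← R4 + 3880/151·R3.
R5 ← R5 − 387/151·R3.
Swap R4 and R5.
R4 ← R4 / (3391/970).
R1 ← R1 + 73/970·R4.
R2 ← R2 + 308/485·R4.
R3 ← R3 − 657/970·R4.
Row 5 reduces to 0 = -4, a contradiction. The system is inconsistent.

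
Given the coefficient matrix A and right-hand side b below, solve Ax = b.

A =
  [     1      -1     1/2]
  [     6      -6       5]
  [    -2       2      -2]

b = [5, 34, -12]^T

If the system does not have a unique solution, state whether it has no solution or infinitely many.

infinitely many solutions

Row-reduce:
R2 ← R2 − 6·R1.
R3 ← R3 + 2·R1.
R2 ← R2 / (2).
R1 ← R1 − 1/2·R2.
R3 ← R3 + 1·R2.
Rank is 2 with 3 unknowns, leaving x_2 free.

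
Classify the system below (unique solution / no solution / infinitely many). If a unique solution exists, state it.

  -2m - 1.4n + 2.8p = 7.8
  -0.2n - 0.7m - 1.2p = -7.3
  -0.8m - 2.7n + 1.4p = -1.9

Row-reduce the augmented matrix:
R1 ← R1 / (-2).
R2 ← R2 + 7/10·R1.
R3 ← R3 + 4/5·R1.
R2 ← R2 / (29/100).
R1 ← R1 − 7/10·R2.
R3 ← R3 + 107/50·R2.
R3 ← R3 / (-2292/145).
R1 ← R1 − 112/29·R3.
R2 ← R2 + 218/29·R3.
Reading off the reduced rows gives m = 1, n = 3, p = 5.

m = 1, n = 3, p = 5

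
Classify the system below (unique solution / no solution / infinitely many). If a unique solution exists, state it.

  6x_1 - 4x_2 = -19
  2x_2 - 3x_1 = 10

no solution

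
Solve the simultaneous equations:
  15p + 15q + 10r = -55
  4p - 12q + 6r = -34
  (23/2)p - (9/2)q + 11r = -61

no solution

Row-reduce:
R1 ← R1 / (15).
R2 ← R2 − 4·R1.
R3 ← R3 − 23/2·R1.
R2 ← R2 / (-16).
R1 ← R1 − 1·R2.
R3 ← R3 + 16·R2.
Row 3 reduces to 0 = 1/2, a contradiction. The system is inconsistent.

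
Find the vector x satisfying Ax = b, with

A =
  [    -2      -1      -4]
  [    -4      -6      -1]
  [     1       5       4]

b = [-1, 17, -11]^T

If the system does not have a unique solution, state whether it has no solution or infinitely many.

Row-reduce the augmented matrix:
R1 ← R1 / (-2).
R2 ← R2 + 4·R1.
R3 ← R3 − 1·R1.
R2 ← R2 / (-4).
R1 ← R1 − 1/2·R2.
R3 ← R3 − 9/2·R2.
R3 ← R3 / (79/8).
R1 ← R1 − 23/8·R3.
R2 ← R2 + 7/4·R3.
Reading off the reduced rows gives x_1 = 0, x_2 = -3, x_3 = 1.

x_1 = 0, x_2 = -3, x_3 = 1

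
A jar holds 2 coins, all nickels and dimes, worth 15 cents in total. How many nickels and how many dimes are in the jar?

nickels: 1, dimes: 1

Let n = nickels, d = dimes.
  n + d = 2
  5n + 10d = 15
From equation 1: n = 2 − d.
Substitute into equation 2 and solve: d = 1.
Then n = 1.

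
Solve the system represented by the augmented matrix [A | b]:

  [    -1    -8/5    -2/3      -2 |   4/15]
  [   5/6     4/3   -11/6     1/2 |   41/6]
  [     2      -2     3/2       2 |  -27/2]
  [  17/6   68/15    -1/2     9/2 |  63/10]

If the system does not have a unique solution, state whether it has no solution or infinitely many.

infinitely many solutions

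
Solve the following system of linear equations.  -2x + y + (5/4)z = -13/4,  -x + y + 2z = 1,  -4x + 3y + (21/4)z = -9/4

Row-reduce:
R1 ← R1 / (-2).
R2 ← R2 + 1·R1.
R3 ← R3 + 4·R1.
R2 ← R2 / (1/2).
R1 ← R1 + 1/2·R2.
R3 ← R3 − 1·R2.
Row 3 reduces to 0 = -1, a contradiction. The system is inconsistent.

no solution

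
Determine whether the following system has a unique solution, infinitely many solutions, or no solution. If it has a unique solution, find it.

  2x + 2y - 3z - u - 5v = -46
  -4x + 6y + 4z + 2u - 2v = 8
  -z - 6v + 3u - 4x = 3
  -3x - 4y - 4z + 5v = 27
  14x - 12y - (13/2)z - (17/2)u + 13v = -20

no solution

Row-reduce:
R1 ← R1 / (2).
R2 ← R2 + 4·R1.
R3 ← R3 + 4·R1.
R4 ← R4 + 3·R1.
R5 ← R5 − 14·R1.
R2 ← R2 / (10).
R1 ← R1 − 1·R2.
R3 ← R3 − 4·R2.
R4 ← R4 + 1·R2.
R5 ← R5 + 26·R2.
R3 ← R3 / (-31/5).
R1 ← R1 + 13/10·R3.
R2 ← R2 + 1/5·R3.
R4 ← R4 + 87/10·R3.
R5 ← R5 − 93/10·R3.
R4 ← R4 / (-90/31).
R1 ← R1 + 22/31·R4.
R2 ← R2 + 1/31·R4.
R3 ← R3 + 5/31·R4.
Row 5 reduces to 0 = 1/2, a contradiction. The system is inconsistent.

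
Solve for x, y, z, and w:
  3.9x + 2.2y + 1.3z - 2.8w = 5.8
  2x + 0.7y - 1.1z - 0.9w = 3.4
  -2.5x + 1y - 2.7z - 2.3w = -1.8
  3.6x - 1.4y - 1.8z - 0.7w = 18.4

Row-reduce the augmented matrix:
R1 ← R1 / (39/10).
R2 ← R2 − 2·R1.
R3 ← R3 + 5/2·R1.
R4 ← R4 − 18/5·R1.
R2 ← R2 / (-167/390).
R1 ← R1 − 22/39·R2.
R3 ← R3 − 94/39·R2.
R4 ← R4 + 223/65·R2.
R3 ← R3 / (-9862/835).
R1 ← R1 + 333/167·R3.
R2 ← R2 − 689/167·R3.
R4 ← R4 − 9314/835·R3.
R4 ← R4 / (-16901/4931).
R1 ← R1 − 3355/19724·R4.
R2 ← R2 + 32115/19724·R4.
R3 ← R3 − 1801/19724·R4.
Reading off the reduced rows gives x = 2, y = -6, z = 0, w = -4.

x = 2, y = -6, z = 0, w = -4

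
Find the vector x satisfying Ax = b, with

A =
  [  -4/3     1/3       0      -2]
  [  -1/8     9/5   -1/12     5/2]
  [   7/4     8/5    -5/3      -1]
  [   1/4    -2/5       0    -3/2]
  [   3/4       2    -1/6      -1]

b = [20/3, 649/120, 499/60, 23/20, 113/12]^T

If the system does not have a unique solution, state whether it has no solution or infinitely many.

Row-reduce:
R1 ← R1 / (-4/3).
R2 ← R2 + 1/8·R1.
R3 ← R3 − 7/4·R1.
R4 ← R4 − 1/4·R1.
R5 ← R5 − 3/4·R1.
R2 ← R2 / (283/160).
R1 ← R1 + 1/4·R2.
R3 ← R3 − 163/80·R2.
R4 ← R4 + 27/80·R2.
R5 ← R5 − 35/16·R2.
R3 ← R3 / (-889/566).
R1 ← R1 + 10/849·R3.
R2 ← R2 + 40/849·R3.
R4 ← R4 + 9/566·R3.
R5 ← R5 + 18/283·R3.
R4 ← R4 / (-2301/1778).
R1 ← R1 − 1716/889·R4.
R2 ← R2 − 1530/889·R4.
R3 ← R3 − 3804/889·R4.
R5 ← R5 + 4602/889·R4.
Row 5 reduces to 0 = -6, a contradiction. The system is inconsistent.

no solution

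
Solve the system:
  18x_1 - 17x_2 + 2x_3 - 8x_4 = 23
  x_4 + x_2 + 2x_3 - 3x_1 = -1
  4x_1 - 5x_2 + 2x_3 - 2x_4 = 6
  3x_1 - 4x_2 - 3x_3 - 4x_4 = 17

Row-reduce:
R1 ← R1 / (18).
R2 ← R2 + 3·R1.
R3 ← R3 − 4·R1.
R4 ← R4 − 3·R1.
R2 ← R2 / (-11/6).
R1 ← R1 + 17/18·R2.
R3 ← R3 + 11/9·R2.
R4 ← R4 + 7/6·R2.
Swap R3 and R4.
R3 ← R3 / (-53/11).
R1 ← R1 + 12/11·R3.
R2 ← R2 + 14/11·R3.
Row 4 reduces to 0 = -1, a contradiction. The system is inconsistent.

no solution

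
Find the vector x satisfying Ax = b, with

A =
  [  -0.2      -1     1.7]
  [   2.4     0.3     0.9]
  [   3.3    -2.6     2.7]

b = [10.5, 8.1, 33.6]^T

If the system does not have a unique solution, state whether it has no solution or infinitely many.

Row-reduce the augmented matrix:
R1 ← R1 / (-1/5).
R2 ← R2 − 12/5·R1.
R3 ← R3 − 33/10·R1.
R2 ← R2 / (-117/10).
R1 ← R1 − 5·R2.
R3 ← R3 + 191/10·R2.
R3 ← R3 / (-3137/780).
R1 ← R1 − 47/78·R3.
R2 ← R2 + 71/39·R3.
Reading off the reduced rows gives x_1 = 3, x_2 = -6, x_3 = 3.

x_1 = 3, x_2 = -6, x_3 = 3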